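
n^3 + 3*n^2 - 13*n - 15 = (n - 3)*(n + 1)*(n + 5)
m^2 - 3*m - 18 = (m - 6)*(m + 3)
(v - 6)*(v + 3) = v^2 - 3*v - 18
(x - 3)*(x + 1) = x^2 - 2*x - 3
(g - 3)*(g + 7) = g^2 + 4*g - 21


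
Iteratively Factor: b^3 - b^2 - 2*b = (b)*(b^2 - b - 2) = b*(b - 2)*(b + 1)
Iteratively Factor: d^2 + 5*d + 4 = (d + 4)*(d + 1)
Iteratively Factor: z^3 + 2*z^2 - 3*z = (z + 3)*(z^2 - z) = z*(z + 3)*(z - 1)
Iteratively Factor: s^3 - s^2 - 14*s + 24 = (s + 4)*(s^2 - 5*s + 6) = (s - 3)*(s + 4)*(s - 2)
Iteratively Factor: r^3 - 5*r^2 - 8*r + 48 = (r + 3)*(r^2 - 8*r + 16) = (r - 4)*(r + 3)*(r - 4)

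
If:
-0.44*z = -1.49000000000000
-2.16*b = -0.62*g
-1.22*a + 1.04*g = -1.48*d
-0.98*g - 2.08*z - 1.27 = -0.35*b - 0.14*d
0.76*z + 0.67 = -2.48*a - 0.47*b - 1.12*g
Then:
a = 2.83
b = -2.34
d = 8.07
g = -8.17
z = 3.39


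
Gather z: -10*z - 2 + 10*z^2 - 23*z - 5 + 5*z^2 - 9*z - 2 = 15*z^2 - 42*z - 9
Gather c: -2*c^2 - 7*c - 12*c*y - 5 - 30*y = -2*c^2 + c*(-12*y - 7) - 30*y - 5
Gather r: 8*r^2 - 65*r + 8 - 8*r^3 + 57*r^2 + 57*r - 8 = -8*r^3 + 65*r^2 - 8*r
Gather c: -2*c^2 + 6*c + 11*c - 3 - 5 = -2*c^2 + 17*c - 8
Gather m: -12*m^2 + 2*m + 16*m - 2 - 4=-12*m^2 + 18*m - 6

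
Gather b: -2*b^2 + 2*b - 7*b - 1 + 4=-2*b^2 - 5*b + 3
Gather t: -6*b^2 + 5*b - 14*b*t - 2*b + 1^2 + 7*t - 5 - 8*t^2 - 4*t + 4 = -6*b^2 + 3*b - 8*t^2 + t*(3 - 14*b)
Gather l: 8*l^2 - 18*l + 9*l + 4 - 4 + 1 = 8*l^2 - 9*l + 1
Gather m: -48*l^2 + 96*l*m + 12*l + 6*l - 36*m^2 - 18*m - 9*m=-48*l^2 + 18*l - 36*m^2 + m*(96*l - 27)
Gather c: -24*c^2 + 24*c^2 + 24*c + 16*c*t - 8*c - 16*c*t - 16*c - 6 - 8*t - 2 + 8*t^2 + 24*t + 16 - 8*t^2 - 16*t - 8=0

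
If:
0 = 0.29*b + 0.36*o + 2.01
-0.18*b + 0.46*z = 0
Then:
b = 2.55555555555556*z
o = -2.05864197530864*z - 5.58333333333333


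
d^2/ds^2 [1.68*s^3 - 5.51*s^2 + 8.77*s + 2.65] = 10.08*s - 11.02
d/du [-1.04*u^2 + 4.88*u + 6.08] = 4.88 - 2.08*u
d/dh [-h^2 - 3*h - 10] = -2*h - 3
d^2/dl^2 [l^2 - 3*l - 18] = 2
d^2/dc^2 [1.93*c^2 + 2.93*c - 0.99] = 3.86000000000000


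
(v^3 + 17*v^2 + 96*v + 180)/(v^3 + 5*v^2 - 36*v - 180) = (v + 6)/(v - 6)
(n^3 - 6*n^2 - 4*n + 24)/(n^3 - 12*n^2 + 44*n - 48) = (n + 2)/(n - 4)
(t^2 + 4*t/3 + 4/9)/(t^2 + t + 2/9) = (3*t + 2)/(3*t + 1)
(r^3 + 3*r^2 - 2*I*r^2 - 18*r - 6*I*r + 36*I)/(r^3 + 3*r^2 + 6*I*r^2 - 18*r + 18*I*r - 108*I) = (r - 2*I)/(r + 6*I)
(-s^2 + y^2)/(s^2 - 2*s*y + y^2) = (s + y)/(-s + y)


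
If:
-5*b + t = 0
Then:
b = t/5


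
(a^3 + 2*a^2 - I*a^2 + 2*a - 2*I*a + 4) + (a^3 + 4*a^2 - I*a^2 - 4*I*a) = 2*a^3 + 6*a^2 - 2*I*a^2 + 2*a - 6*I*a + 4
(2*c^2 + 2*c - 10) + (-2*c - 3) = 2*c^2 - 13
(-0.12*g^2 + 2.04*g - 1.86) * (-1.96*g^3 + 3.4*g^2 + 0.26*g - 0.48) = 0.2352*g^5 - 4.4064*g^4 + 10.5504*g^3 - 5.736*g^2 - 1.4628*g + 0.8928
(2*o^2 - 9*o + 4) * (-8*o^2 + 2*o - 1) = -16*o^4 + 76*o^3 - 52*o^2 + 17*o - 4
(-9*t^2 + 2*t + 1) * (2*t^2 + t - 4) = -18*t^4 - 5*t^3 + 40*t^2 - 7*t - 4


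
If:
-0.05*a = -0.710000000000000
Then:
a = 14.20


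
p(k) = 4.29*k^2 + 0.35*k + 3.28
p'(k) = 8.58*k + 0.35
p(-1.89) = 17.94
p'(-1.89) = -15.87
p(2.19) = 24.62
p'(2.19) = 19.14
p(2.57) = 32.51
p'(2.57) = 22.40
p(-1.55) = 13.04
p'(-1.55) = -12.95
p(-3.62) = 58.23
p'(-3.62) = -30.71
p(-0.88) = 6.29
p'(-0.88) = -7.20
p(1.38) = 11.93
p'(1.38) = 12.19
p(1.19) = 9.77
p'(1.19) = 10.56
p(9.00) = 353.92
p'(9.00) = 77.57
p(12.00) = 625.24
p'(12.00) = 103.31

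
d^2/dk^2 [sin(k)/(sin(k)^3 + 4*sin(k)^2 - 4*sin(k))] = 2*(-2*sin(k)^4 - 6*sin(k)^3 - 13*sin(k)^2 + 4*sin(k) + 20)/(sin(k)^2 + 4*sin(k) - 4)^3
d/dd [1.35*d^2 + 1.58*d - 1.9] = 2.7*d + 1.58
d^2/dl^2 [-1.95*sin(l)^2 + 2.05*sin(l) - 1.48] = -2.05*sin(l) - 3.9*cos(2*l)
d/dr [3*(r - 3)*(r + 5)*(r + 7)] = 9*r^2 + 54*r - 3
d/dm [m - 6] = 1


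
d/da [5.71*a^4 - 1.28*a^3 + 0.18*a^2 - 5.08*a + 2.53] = 22.84*a^3 - 3.84*a^2 + 0.36*a - 5.08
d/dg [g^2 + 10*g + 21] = 2*g + 10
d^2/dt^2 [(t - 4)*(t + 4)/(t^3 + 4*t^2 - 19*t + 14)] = 2*(t^6 - 39*t^4 - 534*t^3 - 24*t^2 + 4320*t - 4684)/(t^9 + 12*t^8 - 9*t^7 - 350*t^6 + 507*t^5 + 3408*t^4 - 12655*t^3 + 17514*t^2 - 11172*t + 2744)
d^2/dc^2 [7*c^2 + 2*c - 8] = 14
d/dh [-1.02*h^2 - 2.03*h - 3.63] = -2.04*h - 2.03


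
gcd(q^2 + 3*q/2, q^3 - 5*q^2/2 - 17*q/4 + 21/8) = q + 3/2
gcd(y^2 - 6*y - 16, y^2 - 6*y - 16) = y^2 - 6*y - 16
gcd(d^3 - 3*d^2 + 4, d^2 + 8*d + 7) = d + 1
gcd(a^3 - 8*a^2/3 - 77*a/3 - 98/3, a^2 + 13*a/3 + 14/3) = a^2 + 13*a/3 + 14/3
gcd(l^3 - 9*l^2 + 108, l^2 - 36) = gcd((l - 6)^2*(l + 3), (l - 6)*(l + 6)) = l - 6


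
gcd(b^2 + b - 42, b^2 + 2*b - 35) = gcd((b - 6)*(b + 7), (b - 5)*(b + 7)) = b + 7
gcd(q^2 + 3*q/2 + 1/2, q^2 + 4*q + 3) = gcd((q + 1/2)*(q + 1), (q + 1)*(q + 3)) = q + 1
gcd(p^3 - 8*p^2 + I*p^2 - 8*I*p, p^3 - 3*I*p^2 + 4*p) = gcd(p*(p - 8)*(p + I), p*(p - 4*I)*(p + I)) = p^2 + I*p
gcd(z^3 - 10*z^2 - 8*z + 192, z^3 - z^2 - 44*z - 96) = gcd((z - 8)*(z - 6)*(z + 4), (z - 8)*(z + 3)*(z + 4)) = z^2 - 4*z - 32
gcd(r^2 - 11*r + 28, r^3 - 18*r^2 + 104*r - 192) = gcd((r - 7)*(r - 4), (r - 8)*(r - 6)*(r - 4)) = r - 4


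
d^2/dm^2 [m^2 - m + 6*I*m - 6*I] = 2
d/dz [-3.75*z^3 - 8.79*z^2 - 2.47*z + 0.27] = -11.25*z^2 - 17.58*z - 2.47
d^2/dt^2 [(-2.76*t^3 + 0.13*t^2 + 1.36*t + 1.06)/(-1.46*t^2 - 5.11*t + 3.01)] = (-7.105427357601e-15*t^5 + 164.538788*t^3 - 271.69578*t^2 + 66.725904*t - 108.866422)/(3.112136*t^6 + 32.677428*t^5 + 95.12265*t^4 - 1.30560499999996*t^3 - 196.109025*t^2 + 138.891333*t - 27.270901)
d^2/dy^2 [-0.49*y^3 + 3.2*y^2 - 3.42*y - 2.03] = 6.4 - 2.94*y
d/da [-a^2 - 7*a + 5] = -2*a - 7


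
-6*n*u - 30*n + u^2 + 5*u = (-6*n + u)*(u + 5)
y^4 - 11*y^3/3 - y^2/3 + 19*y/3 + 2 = (y - 3)*(y - 2)*(y + 1/3)*(y + 1)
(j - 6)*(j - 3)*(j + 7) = j^3 - 2*j^2 - 45*j + 126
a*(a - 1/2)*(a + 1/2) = a^3 - a/4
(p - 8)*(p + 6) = p^2 - 2*p - 48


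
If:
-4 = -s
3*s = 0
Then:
No Solution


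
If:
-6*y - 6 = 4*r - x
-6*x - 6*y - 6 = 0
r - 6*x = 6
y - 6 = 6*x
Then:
No Solution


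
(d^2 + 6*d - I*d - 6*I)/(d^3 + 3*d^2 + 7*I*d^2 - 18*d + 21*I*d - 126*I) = (d - I)/(d^2 + d*(-3 + 7*I) - 21*I)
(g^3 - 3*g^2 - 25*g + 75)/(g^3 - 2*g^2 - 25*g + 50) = (g - 3)/(g - 2)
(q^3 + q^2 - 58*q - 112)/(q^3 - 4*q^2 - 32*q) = (q^2 + 9*q + 14)/(q*(q + 4))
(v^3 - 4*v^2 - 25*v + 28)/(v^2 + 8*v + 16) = (v^2 - 8*v + 7)/(v + 4)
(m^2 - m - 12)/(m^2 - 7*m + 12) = (m + 3)/(m - 3)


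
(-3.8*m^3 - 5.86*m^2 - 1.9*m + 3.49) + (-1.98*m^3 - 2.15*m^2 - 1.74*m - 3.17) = -5.78*m^3 - 8.01*m^2 - 3.64*m + 0.32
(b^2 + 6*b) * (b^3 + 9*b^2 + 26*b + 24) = b^5 + 15*b^4 + 80*b^3 + 180*b^2 + 144*b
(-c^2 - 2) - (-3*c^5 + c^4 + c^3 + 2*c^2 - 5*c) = 3*c^5 - c^4 - c^3 - 3*c^2 + 5*c - 2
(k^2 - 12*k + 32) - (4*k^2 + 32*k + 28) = -3*k^2 - 44*k + 4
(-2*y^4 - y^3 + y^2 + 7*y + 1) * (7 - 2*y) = 4*y^5 - 12*y^4 - 9*y^3 - 7*y^2 + 47*y + 7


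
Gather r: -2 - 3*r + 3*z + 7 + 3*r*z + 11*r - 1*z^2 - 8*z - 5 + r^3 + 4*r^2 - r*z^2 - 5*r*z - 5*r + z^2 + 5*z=r^3 + 4*r^2 + r*(-z^2 - 2*z + 3)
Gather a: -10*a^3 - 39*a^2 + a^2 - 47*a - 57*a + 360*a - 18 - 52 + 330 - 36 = -10*a^3 - 38*a^2 + 256*a + 224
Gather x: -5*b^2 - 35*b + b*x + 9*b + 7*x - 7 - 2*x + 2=-5*b^2 - 26*b + x*(b + 5) - 5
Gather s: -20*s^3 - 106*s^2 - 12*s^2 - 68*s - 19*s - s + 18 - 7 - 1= -20*s^3 - 118*s^2 - 88*s + 10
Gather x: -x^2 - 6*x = -x^2 - 6*x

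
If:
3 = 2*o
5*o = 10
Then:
No Solution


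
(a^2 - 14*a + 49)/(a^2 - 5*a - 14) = (a - 7)/(a + 2)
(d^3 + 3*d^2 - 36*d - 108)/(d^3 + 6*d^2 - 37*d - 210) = (d^2 + 9*d + 18)/(d^2 + 12*d + 35)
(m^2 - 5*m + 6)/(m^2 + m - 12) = (m - 2)/(m + 4)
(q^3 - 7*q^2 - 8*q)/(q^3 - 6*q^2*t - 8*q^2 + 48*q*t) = (q + 1)/(q - 6*t)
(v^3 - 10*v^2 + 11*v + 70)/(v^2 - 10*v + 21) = (v^2 - 3*v - 10)/(v - 3)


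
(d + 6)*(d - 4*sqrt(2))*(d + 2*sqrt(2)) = d^3 - 2*sqrt(2)*d^2 + 6*d^2 - 12*sqrt(2)*d - 16*d - 96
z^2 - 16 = (z - 4)*(z + 4)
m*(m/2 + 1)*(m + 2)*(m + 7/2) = m^4/2 + 15*m^3/4 + 9*m^2 + 7*m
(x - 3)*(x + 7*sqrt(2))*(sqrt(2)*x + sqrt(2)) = sqrt(2)*x^3 - 2*sqrt(2)*x^2 + 14*x^2 - 28*x - 3*sqrt(2)*x - 42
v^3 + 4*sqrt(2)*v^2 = v^2*(v + 4*sqrt(2))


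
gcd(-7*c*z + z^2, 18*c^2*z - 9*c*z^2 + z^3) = z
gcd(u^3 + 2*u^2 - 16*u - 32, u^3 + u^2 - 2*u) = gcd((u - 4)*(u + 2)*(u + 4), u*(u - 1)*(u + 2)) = u + 2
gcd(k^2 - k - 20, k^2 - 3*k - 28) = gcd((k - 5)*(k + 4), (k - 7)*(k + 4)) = k + 4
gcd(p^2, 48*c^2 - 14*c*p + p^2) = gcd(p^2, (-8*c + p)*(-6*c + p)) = 1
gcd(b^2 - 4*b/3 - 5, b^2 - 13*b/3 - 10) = b + 5/3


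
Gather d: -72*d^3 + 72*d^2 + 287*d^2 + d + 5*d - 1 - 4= -72*d^3 + 359*d^2 + 6*d - 5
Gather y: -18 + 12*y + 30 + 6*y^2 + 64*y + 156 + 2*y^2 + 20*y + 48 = 8*y^2 + 96*y + 216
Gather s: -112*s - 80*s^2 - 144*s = -80*s^2 - 256*s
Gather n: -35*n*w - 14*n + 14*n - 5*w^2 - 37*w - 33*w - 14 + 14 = -35*n*w - 5*w^2 - 70*w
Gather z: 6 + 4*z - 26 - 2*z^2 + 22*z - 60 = -2*z^2 + 26*z - 80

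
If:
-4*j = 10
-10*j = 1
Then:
No Solution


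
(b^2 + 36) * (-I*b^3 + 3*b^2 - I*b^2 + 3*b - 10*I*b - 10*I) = -I*b^5 + 3*b^4 - I*b^4 + 3*b^3 - 46*I*b^3 + 108*b^2 - 46*I*b^2 + 108*b - 360*I*b - 360*I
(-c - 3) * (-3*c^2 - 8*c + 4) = 3*c^3 + 17*c^2 + 20*c - 12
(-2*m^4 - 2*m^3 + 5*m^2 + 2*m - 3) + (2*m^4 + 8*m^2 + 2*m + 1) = -2*m^3 + 13*m^2 + 4*m - 2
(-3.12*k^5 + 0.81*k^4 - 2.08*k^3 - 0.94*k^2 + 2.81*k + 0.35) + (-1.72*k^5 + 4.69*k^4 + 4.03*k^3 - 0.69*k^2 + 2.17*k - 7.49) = -4.84*k^5 + 5.5*k^4 + 1.95*k^3 - 1.63*k^2 + 4.98*k - 7.14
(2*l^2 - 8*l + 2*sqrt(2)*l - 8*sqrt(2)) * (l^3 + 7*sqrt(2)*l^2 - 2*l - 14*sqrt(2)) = 2*l^5 - 8*l^4 + 16*sqrt(2)*l^4 - 64*sqrt(2)*l^3 + 24*l^3 - 96*l^2 - 32*sqrt(2)*l^2 - 56*l + 128*sqrt(2)*l + 224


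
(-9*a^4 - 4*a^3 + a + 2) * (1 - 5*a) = 45*a^5 + 11*a^4 - 4*a^3 - 5*a^2 - 9*a + 2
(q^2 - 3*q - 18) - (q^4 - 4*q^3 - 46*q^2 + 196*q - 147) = -q^4 + 4*q^3 + 47*q^2 - 199*q + 129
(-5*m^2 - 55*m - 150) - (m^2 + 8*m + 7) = -6*m^2 - 63*m - 157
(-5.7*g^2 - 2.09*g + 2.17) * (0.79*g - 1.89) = -4.503*g^3 + 9.1219*g^2 + 5.6644*g - 4.1013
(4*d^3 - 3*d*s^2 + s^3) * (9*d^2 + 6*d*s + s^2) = 36*d^5 + 24*d^4*s - 23*d^3*s^2 - 9*d^2*s^3 + 3*d*s^4 + s^5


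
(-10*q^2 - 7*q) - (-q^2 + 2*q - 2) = -9*q^2 - 9*q + 2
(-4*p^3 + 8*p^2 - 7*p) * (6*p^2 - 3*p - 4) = -24*p^5 + 60*p^4 - 50*p^3 - 11*p^2 + 28*p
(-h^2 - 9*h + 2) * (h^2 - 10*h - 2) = -h^4 + h^3 + 94*h^2 - 2*h - 4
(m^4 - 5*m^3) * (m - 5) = m^5 - 10*m^4 + 25*m^3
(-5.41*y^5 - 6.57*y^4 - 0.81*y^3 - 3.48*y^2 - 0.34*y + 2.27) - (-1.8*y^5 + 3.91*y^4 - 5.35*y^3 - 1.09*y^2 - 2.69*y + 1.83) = -3.61*y^5 - 10.48*y^4 + 4.54*y^3 - 2.39*y^2 + 2.35*y + 0.44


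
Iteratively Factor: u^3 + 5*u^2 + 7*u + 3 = (u + 1)*(u^2 + 4*u + 3) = (u + 1)^2*(u + 3)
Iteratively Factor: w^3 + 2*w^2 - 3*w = (w + 3)*(w^2 - w) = (w - 1)*(w + 3)*(w)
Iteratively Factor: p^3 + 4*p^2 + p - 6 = (p + 2)*(p^2 + 2*p - 3) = (p - 1)*(p + 2)*(p + 3)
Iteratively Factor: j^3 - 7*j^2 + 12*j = (j - 4)*(j^2 - 3*j) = (j - 4)*(j - 3)*(j)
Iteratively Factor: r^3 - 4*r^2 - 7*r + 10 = (r - 1)*(r^2 - 3*r - 10) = (r - 1)*(r + 2)*(r - 5)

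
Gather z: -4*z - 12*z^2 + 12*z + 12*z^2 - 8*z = 0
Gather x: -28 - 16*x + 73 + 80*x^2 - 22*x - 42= 80*x^2 - 38*x + 3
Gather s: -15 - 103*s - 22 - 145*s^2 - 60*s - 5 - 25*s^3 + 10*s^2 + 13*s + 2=-25*s^3 - 135*s^2 - 150*s - 40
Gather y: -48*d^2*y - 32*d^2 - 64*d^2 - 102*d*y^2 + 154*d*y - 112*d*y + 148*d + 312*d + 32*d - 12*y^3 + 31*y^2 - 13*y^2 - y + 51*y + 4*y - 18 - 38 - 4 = -96*d^2 + 492*d - 12*y^3 + y^2*(18 - 102*d) + y*(-48*d^2 + 42*d + 54) - 60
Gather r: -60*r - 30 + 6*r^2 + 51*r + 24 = 6*r^2 - 9*r - 6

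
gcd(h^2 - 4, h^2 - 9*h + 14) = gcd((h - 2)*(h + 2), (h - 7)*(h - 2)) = h - 2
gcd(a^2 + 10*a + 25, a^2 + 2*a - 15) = a + 5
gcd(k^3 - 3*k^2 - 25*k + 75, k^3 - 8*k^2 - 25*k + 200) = k^2 - 25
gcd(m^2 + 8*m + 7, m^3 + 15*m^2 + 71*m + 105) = m + 7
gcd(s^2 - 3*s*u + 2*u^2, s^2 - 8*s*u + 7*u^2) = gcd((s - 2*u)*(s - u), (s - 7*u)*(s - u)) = s - u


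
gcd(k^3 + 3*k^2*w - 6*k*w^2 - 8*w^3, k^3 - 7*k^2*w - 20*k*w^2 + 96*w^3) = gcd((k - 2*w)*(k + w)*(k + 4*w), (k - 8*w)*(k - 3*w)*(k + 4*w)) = k + 4*w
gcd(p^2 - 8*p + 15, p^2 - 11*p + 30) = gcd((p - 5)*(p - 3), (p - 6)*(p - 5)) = p - 5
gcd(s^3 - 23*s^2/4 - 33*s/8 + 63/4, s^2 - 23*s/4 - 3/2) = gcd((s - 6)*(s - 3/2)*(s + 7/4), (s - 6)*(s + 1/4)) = s - 6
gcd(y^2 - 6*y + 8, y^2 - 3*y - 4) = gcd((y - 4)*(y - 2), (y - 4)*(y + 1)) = y - 4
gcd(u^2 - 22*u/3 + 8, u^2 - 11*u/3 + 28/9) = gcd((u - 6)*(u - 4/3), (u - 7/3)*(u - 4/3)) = u - 4/3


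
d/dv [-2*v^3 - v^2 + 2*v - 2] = -6*v^2 - 2*v + 2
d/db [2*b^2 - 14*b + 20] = 4*b - 14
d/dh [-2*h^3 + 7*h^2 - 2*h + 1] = -6*h^2 + 14*h - 2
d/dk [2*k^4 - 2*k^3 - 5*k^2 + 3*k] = 8*k^3 - 6*k^2 - 10*k + 3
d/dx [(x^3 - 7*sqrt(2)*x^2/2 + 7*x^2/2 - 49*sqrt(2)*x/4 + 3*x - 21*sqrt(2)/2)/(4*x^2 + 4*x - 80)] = (4*x^4 + 8*x^3 - 238*x^2 + 35*sqrt(2)*x^2 - 560*x + 644*sqrt(2)*x - 240 + 1022*sqrt(2))/(16*(x^4 + 2*x^3 - 39*x^2 - 40*x + 400))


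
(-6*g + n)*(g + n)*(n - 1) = -6*g^2*n + 6*g^2 - 5*g*n^2 + 5*g*n + n^3 - n^2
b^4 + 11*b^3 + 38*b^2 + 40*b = b*(b + 2)*(b + 4)*(b + 5)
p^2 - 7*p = p*(p - 7)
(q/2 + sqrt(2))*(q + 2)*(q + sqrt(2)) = q^3/2 + q^2 + 3*sqrt(2)*q^2/2 + 2*q + 3*sqrt(2)*q + 4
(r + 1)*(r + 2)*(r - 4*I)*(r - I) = r^4 + 3*r^3 - 5*I*r^3 - 2*r^2 - 15*I*r^2 - 12*r - 10*I*r - 8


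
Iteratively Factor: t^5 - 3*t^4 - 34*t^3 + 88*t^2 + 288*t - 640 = (t - 5)*(t^4 + 2*t^3 - 24*t^2 - 32*t + 128) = (t - 5)*(t + 4)*(t^3 - 2*t^2 - 16*t + 32) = (t - 5)*(t - 2)*(t + 4)*(t^2 - 16) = (t - 5)*(t - 2)*(t + 4)^2*(t - 4)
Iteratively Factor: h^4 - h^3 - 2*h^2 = (h)*(h^3 - h^2 - 2*h) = h*(h + 1)*(h^2 - 2*h) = h^2*(h + 1)*(h - 2)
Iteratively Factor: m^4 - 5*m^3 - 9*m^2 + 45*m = (m + 3)*(m^3 - 8*m^2 + 15*m) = (m - 3)*(m + 3)*(m^2 - 5*m) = m*(m - 3)*(m + 3)*(m - 5)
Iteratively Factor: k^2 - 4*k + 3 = (k - 3)*(k - 1)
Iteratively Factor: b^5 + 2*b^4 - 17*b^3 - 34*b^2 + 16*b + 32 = (b + 1)*(b^4 + b^3 - 18*b^2 - 16*b + 32) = (b - 4)*(b + 1)*(b^3 + 5*b^2 + 2*b - 8) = (b - 4)*(b + 1)*(b + 2)*(b^2 + 3*b - 4) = (b - 4)*(b - 1)*(b + 1)*(b + 2)*(b + 4)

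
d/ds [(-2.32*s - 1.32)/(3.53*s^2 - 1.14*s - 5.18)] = (8.1896*s^2 + 9.3192*s + 10.5128)/(12.4609*s^4 - 8.0484*s^3 - 35.2712*s^2 + 11.8104*s + 26.8324)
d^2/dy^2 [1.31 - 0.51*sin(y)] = 0.51*sin(y)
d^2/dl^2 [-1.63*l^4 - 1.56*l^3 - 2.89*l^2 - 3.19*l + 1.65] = -19.56*l^2 - 9.36*l - 5.78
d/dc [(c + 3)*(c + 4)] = 2*c + 7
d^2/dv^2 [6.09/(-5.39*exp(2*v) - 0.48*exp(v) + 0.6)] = (-6.09*(10.78*exp(v) + 0.48)*(21.56*exp(v) + 0.96)*exp(v) + (131.3004*exp(v) + 2.9232)*(5.39*exp(2*v) + 0.48*exp(v) - 0.6))*exp(v)/(5.39*exp(2*v) + 0.48*exp(v) - 0.6)^3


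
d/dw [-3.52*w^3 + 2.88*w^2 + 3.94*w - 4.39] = -10.56*w^2 + 5.76*w + 3.94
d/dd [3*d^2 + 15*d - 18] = 6*d + 15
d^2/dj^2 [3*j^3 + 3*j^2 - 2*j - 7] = 18*j + 6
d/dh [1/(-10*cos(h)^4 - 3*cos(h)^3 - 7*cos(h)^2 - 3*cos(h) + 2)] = -(44*cos(h) + 9*cos(2*h)/2 + 10*cos(3*h) + 15/2)*sin(h)/(10*cos(h)^4 + 3*cos(h)^3 + 7*cos(h)^2 + 3*cos(h) - 2)^2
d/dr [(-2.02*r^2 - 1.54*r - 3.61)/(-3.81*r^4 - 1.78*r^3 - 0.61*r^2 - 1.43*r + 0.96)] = (-15.3924*r^5 - 21.1978*r^4 - 60.4988*r^3 - 17.3282*r^2 - 8.2826*r - 6.6407)/(14.5161*r^8 + 13.5636*r^7 + 7.8166*r^6 + 13.0682*r^5 - 1.8523*r^4 - 1.673*r^3 + 0.8737*r^2 - 2.7456*r + 0.9216)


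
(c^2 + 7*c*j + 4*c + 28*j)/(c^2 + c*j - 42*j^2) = (c + 4)/(c - 6*j)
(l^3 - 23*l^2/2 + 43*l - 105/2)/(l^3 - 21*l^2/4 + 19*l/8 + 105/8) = 4*(l - 5)/(4*l + 5)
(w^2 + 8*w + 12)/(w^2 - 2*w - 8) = (w + 6)/(w - 4)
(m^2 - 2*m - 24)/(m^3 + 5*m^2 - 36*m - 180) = (m + 4)/(m^2 + 11*m + 30)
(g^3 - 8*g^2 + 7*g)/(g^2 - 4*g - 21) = g*(g - 1)/(g + 3)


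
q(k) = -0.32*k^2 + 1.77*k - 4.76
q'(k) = 1.77 - 0.64*k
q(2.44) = -2.35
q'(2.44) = 0.21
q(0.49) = -3.97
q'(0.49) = 1.46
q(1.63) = -2.73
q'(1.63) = 0.73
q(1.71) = -2.67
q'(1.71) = 0.68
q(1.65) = -2.71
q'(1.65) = 0.71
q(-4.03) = -17.09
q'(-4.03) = 4.35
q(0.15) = -4.50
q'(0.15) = 1.67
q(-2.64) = -11.66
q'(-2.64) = 3.46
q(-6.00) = -26.90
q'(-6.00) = 5.61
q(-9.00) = -46.61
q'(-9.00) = 7.53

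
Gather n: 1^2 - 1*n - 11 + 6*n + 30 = 5*n + 20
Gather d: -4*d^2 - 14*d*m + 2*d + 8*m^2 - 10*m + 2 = -4*d^2 + d*(2 - 14*m) + 8*m^2 - 10*m + 2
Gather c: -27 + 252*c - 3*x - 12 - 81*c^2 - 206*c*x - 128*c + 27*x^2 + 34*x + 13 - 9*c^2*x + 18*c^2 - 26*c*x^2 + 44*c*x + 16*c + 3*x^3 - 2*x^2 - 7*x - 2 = c^2*(-9*x - 63) + c*(-26*x^2 - 162*x + 140) + 3*x^3 + 25*x^2 + 24*x - 28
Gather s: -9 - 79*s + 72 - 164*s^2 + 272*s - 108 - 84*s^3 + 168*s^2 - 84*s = -84*s^3 + 4*s^2 + 109*s - 45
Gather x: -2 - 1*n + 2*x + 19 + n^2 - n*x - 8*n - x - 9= n^2 - 9*n + x*(1 - n) + 8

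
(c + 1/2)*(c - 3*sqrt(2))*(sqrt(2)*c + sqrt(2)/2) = sqrt(2)*c^3 - 6*c^2 + sqrt(2)*c^2 - 6*c + sqrt(2)*c/4 - 3/2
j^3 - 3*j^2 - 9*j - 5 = (j - 5)*(j + 1)^2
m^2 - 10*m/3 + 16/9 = (m - 8/3)*(m - 2/3)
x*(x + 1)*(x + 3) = x^3 + 4*x^2 + 3*x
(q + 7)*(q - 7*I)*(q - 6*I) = q^3 + 7*q^2 - 13*I*q^2 - 42*q - 91*I*q - 294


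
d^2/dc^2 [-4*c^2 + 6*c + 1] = -8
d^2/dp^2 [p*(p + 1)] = 2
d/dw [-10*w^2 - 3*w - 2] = -20*w - 3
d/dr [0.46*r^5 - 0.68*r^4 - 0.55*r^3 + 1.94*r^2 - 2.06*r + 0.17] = 2.3*r^4 - 2.72*r^3 - 1.65*r^2 + 3.88*r - 2.06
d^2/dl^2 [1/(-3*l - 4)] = -18/(3*l + 4)^3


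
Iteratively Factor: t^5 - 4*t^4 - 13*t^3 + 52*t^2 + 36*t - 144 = (t - 2)*(t^4 - 2*t^3 - 17*t^2 + 18*t + 72) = (t - 4)*(t - 2)*(t^3 + 2*t^2 - 9*t - 18) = (t - 4)*(t - 3)*(t - 2)*(t^2 + 5*t + 6) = (t - 4)*(t - 3)*(t - 2)*(t + 3)*(t + 2)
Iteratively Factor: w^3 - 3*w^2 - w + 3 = (w + 1)*(w^2 - 4*w + 3) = (w - 3)*(w + 1)*(w - 1)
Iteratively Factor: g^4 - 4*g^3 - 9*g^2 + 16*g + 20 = (g - 5)*(g^3 + g^2 - 4*g - 4) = (g - 5)*(g + 2)*(g^2 - g - 2) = (g - 5)*(g - 2)*(g + 2)*(g + 1)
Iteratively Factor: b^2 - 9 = (b + 3)*(b - 3)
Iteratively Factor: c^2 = (c)*(c)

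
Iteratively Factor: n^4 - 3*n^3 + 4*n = (n + 1)*(n^3 - 4*n^2 + 4*n) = n*(n + 1)*(n^2 - 4*n + 4) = n*(n - 2)*(n + 1)*(n - 2)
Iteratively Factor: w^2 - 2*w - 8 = (w - 4)*(w + 2)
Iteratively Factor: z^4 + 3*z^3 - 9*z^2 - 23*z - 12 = (z - 3)*(z^3 + 6*z^2 + 9*z + 4) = (z - 3)*(z + 4)*(z^2 + 2*z + 1) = (z - 3)*(z + 1)*(z + 4)*(z + 1)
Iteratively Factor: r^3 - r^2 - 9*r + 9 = (r + 3)*(r^2 - 4*r + 3) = (r - 1)*(r + 3)*(r - 3)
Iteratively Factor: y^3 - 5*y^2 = (y)*(y^2 - 5*y) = y^2*(y - 5)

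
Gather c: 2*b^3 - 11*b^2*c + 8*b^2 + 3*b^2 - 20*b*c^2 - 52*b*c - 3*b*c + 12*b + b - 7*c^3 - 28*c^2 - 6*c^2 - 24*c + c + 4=2*b^3 + 11*b^2 + 13*b - 7*c^3 + c^2*(-20*b - 34) + c*(-11*b^2 - 55*b - 23) + 4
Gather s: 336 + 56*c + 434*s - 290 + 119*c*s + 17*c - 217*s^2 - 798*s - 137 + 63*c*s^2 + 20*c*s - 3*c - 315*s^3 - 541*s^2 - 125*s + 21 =70*c - 315*s^3 + s^2*(63*c - 758) + s*(139*c - 489) - 70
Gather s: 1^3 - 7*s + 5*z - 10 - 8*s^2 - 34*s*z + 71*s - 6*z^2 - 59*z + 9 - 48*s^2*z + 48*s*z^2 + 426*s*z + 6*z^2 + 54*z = s^2*(-48*z - 8) + s*(48*z^2 + 392*z + 64)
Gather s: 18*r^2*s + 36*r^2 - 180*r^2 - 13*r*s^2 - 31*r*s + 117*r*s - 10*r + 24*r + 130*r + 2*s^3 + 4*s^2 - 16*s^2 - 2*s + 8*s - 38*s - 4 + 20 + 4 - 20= -144*r^2 + 144*r + 2*s^3 + s^2*(-13*r - 12) + s*(18*r^2 + 86*r - 32)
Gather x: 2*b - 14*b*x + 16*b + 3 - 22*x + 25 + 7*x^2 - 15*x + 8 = 18*b + 7*x^2 + x*(-14*b - 37) + 36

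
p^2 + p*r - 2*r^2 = (p - r)*(p + 2*r)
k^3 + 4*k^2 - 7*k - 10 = (k - 2)*(k + 1)*(k + 5)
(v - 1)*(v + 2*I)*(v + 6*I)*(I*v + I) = I*v^4 - 8*v^3 - 13*I*v^2 + 8*v + 12*I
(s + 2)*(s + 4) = s^2 + 6*s + 8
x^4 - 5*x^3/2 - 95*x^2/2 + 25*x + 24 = (x - 8)*(x - 1)*(x + 1/2)*(x + 6)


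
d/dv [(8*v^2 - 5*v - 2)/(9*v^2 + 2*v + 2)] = (61*v^2 + 68*v - 6)/(81*v^4 + 36*v^3 + 40*v^2 + 8*v + 4)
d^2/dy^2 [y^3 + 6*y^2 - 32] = 6*y + 12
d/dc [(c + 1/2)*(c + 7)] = 2*c + 15/2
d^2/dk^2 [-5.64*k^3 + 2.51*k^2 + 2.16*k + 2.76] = 5.02 - 33.84*k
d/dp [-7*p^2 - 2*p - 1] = -14*p - 2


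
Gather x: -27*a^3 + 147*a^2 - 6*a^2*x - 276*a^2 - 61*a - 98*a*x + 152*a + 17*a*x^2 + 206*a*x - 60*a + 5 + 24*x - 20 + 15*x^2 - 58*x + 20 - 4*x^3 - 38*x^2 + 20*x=-27*a^3 - 129*a^2 + 31*a - 4*x^3 + x^2*(17*a - 23) + x*(-6*a^2 + 108*a - 14) + 5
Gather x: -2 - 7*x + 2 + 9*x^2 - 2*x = 9*x^2 - 9*x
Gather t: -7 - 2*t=-2*t - 7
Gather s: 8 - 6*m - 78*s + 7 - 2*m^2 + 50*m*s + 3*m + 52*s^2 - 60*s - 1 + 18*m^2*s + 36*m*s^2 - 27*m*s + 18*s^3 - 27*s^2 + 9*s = -2*m^2 - 3*m + 18*s^3 + s^2*(36*m + 25) + s*(18*m^2 + 23*m - 129) + 14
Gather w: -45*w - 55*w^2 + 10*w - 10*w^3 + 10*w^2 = -10*w^3 - 45*w^2 - 35*w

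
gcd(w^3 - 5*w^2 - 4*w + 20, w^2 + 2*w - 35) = w - 5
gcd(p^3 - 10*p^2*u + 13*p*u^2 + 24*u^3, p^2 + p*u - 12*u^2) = p - 3*u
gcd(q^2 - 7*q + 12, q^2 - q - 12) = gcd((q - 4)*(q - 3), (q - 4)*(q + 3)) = q - 4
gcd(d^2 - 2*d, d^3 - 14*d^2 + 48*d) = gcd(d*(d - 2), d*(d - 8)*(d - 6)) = d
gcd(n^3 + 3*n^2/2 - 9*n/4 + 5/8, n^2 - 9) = 1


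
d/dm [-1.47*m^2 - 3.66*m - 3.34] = -2.94*m - 3.66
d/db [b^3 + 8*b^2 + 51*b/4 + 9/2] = 3*b^2 + 16*b + 51/4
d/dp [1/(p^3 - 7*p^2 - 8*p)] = (-3*p^2 + 14*p + 8)/(p^2*(-p^2 + 7*p + 8)^2)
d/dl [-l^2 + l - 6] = 1 - 2*l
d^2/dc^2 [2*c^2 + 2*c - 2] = 4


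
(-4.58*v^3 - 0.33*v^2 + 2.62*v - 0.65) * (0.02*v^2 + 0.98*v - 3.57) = -0.0916*v^5 - 4.495*v^4 + 16.0796*v^3 + 3.7327*v^2 - 9.9904*v + 2.3205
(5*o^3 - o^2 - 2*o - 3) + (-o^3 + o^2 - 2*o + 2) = 4*o^3 - 4*o - 1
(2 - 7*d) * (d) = -7*d^2 + 2*d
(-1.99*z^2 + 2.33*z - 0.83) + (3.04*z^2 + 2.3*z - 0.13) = 1.05*z^2 + 4.63*z - 0.96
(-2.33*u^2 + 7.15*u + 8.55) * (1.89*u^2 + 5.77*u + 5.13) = -4.4037*u^4 + 0.0694000000000017*u^3 + 45.4621*u^2 + 86.013*u + 43.8615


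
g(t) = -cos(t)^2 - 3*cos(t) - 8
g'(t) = 2*sin(t)*cos(t) + 3*sin(t)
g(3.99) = -6.45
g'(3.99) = -1.26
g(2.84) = -6.05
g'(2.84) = 0.32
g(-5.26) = -9.83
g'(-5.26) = 3.45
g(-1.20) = -9.22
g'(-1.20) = -3.47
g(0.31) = -11.76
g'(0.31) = 1.50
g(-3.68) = -6.16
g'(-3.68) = 0.66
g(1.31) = -8.84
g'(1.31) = 3.40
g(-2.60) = -6.16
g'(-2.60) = -0.66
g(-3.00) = -6.01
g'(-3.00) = -0.14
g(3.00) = -6.01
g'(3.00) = 0.14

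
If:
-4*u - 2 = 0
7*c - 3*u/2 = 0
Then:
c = -3/28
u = -1/2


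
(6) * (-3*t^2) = -18*t^2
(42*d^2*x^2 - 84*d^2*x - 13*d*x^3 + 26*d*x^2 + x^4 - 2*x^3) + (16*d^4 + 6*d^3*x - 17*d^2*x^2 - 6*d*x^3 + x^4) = 16*d^4 + 6*d^3*x + 25*d^2*x^2 - 84*d^2*x - 19*d*x^3 + 26*d*x^2 + 2*x^4 - 2*x^3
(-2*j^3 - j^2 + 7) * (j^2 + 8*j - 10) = -2*j^5 - 17*j^4 + 12*j^3 + 17*j^2 + 56*j - 70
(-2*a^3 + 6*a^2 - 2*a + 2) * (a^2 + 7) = -2*a^5 + 6*a^4 - 16*a^3 + 44*a^2 - 14*a + 14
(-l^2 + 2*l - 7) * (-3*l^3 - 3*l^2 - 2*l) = 3*l^5 - 3*l^4 + 17*l^3 + 17*l^2 + 14*l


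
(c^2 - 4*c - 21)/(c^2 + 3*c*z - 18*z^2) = (c^2 - 4*c - 21)/(c^2 + 3*c*z - 18*z^2)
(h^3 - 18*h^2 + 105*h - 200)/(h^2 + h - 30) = (h^2 - 13*h + 40)/(h + 6)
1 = 1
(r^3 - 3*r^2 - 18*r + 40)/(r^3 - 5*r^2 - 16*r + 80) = (r - 2)/(r - 4)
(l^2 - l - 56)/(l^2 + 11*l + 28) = (l - 8)/(l + 4)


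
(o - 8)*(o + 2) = o^2 - 6*o - 16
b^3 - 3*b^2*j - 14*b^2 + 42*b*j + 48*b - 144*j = (b - 8)*(b - 6)*(b - 3*j)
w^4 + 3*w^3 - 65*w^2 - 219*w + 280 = (w - 8)*(w - 1)*(w + 5)*(w + 7)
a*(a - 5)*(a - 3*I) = a^3 - 5*a^2 - 3*I*a^2 + 15*I*a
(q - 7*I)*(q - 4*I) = q^2 - 11*I*q - 28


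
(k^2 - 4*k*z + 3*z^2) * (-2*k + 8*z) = -2*k^3 + 16*k^2*z - 38*k*z^2 + 24*z^3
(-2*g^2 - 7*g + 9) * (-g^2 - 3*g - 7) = 2*g^4 + 13*g^3 + 26*g^2 + 22*g - 63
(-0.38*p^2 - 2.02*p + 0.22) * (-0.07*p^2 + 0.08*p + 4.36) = 0.0266*p^4 + 0.111*p^3 - 1.8338*p^2 - 8.7896*p + 0.9592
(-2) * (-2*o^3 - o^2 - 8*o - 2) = 4*o^3 + 2*o^2 + 16*o + 4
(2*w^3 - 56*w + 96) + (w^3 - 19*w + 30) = 3*w^3 - 75*w + 126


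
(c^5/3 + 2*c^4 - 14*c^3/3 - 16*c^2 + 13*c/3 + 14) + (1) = c^5/3 + 2*c^4 - 14*c^3/3 - 16*c^2 + 13*c/3 + 15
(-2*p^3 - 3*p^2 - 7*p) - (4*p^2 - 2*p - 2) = -2*p^3 - 7*p^2 - 5*p + 2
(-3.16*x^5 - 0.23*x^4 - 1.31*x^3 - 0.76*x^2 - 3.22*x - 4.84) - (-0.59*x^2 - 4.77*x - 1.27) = -3.16*x^5 - 0.23*x^4 - 1.31*x^3 - 0.17*x^2 + 1.55*x - 3.57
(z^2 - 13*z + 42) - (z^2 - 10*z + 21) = 21 - 3*z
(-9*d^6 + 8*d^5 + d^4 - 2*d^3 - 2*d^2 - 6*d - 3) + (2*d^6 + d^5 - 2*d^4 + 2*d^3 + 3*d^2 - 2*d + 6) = -7*d^6 + 9*d^5 - d^4 + d^2 - 8*d + 3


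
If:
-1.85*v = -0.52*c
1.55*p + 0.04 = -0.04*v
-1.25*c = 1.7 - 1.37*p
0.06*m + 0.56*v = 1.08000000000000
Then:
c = -1.38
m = 21.61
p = -0.02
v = -0.39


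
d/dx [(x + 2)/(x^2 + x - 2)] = -1/(x^2 - 2*x + 1)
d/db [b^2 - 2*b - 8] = 2*b - 2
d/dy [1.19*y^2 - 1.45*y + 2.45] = 2.38*y - 1.45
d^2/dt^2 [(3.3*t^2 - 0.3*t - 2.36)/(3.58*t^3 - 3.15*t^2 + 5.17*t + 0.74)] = (84.5882400000002*t^6 - 23.0695200000001*t^5 - 709.132128*t^4 + 416.06244*t^3 - 346.893456*t^2 + 263.919552*t - 131.253088)/(45.882712*t^9 - 121.11498*t^8 + 305.350014*t^7 - 352.616007*t^6 + 390.896481*t^5 - 148.381971*t^4 + 71.762017*t^3 + 54.163338*t^2 + 8.493276*t + 0.405224)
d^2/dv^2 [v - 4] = 0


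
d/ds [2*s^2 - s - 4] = 4*s - 1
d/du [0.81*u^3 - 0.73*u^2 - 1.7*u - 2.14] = 2.43*u^2 - 1.46*u - 1.7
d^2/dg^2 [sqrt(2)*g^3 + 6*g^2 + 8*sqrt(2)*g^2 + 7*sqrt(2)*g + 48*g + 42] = 6*sqrt(2)*g + 12 + 16*sqrt(2)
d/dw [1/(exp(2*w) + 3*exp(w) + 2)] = (-2*exp(w) - 3)*exp(w)/(exp(2*w) + 3*exp(w) + 2)^2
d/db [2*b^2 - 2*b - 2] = 4*b - 2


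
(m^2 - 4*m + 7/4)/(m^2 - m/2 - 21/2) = (m - 1/2)/(m + 3)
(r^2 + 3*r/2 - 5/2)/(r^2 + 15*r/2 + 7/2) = (2*r^2 + 3*r - 5)/(2*r^2 + 15*r + 7)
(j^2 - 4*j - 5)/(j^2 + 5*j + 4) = (j - 5)/(j + 4)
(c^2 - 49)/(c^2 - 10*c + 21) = (c + 7)/(c - 3)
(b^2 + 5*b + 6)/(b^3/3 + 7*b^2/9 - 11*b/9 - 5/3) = 9*(b + 2)/(3*b^2 - 2*b - 5)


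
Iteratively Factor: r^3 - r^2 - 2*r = (r - 2)*(r^2 + r) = (r - 2)*(r + 1)*(r)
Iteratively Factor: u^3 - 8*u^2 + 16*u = (u - 4)*(u^2 - 4*u) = u*(u - 4)*(u - 4)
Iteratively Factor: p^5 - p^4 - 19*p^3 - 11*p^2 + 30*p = (p - 5)*(p^4 + 4*p^3 + p^2 - 6*p) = (p - 5)*(p + 2)*(p^3 + 2*p^2 - 3*p) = (p - 5)*(p + 2)*(p + 3)*(p^2 - p) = p*(p - 5)*(p + 2)*(p + 3)*(p - 1)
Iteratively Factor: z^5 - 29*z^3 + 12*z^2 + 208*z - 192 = (z - 1)*(z^4 + z^3 - 28*z^2 - 16*z + 192) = (z - 4)*(z - 1)*(z^3 + 5*z^2 - 8*z - 48) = (z - 4)*(z - 3)*(z - 1)*(z^2 + 8*z + 16) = (z - 4)*(z - 3)*(z - 1)*(z + 4)*(z + 4)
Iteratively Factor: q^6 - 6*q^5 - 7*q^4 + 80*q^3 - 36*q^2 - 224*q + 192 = (q - 2)*(q^5 - 4*q^4 - 15*q^3 + 50*q^2 + 64*q - 96) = (q - 4)*(q - 2)*(q^4 - 15*q^2 - 10*q + 24) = (q - 4)*(q - 2)*(q - 1)*(q^3 + q^2 - 14*q - 24) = (q - 4)*(q - 2)*(q - 1)*(q + 2)*(q^2 - q - 12) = (q - 4)^2*(q - 2)*(q - 1)*(q + 2)*(q + 3)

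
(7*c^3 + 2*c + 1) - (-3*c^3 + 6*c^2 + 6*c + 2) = 10*c^3 - 6*c^2 - 4*c - 1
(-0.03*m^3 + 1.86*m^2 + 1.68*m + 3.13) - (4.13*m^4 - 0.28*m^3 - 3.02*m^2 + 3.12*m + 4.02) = -4.13*m^4 + 0.25*m^3 + 4.88*m^2 - 1.44*m - 0.89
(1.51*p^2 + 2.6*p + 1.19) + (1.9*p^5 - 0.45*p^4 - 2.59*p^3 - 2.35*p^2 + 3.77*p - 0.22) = 1.9*p^5 - 0.45*p^4 - 2.59*p^3 - 0.84*p^2 + 6.37*p + 0.97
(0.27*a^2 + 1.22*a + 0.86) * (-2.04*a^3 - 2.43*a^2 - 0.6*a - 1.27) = -0.5508*a^5 - 3.1449*a^4 - 4.881*a^3 - 3.1647*a^2 - 2.0654*a - 1.0922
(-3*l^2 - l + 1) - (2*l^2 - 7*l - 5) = -5*l^2 + 6*l + 6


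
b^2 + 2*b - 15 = (b - 3)*(b + 5)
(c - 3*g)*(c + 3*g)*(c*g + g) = c^3*g + c^2*g - 9*c*g^3 - 9*g^3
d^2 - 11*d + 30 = (d - 6)*(d - 5)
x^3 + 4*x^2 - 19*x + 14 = (x - 2)*(x - 1)*(x + 7)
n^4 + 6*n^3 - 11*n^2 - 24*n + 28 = (n - 2)*(n - 1)*(n + 2)*(n + 7)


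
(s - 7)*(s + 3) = s^2 - 4*s - 21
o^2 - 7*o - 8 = (o - 8)*(o + 1)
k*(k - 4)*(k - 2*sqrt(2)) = k^3 - 4*k^2 - 2*sqrt(2)*k^2 + 8*sqrt(2)*k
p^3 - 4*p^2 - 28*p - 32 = (p - 8)*(p + 2)^2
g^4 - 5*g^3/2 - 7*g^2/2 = g^2*(g - 7/2)*(g + 1)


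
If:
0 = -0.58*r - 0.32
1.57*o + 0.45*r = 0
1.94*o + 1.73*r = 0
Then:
No Solution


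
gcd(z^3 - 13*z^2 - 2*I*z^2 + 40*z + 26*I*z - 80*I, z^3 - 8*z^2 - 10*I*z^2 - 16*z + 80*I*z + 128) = z^2 + z*(-8 - 2*I) + 16*I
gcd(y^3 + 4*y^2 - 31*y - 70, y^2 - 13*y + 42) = 1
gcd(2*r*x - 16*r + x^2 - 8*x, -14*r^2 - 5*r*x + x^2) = 2*r + x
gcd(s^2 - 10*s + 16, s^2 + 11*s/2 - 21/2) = 1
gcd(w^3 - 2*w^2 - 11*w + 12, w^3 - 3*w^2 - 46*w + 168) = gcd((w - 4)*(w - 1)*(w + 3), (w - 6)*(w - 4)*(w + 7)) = w - 4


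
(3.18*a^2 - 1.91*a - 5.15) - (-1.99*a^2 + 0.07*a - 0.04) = 5.17*a^2 - 1.98*a - 5.11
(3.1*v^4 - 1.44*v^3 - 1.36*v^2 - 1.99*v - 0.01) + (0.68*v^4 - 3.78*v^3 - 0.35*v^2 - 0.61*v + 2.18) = 3.78*v^4 - 5.22*v^3 - 1.71*v^2 - 2.6*v + 2.17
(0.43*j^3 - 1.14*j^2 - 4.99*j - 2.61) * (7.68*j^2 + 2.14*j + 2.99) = 3.3024*j^5 - 7.835*j^4 - 39.4771*j^3 - 34.132*j^2 - 20.5055*j - 7.8039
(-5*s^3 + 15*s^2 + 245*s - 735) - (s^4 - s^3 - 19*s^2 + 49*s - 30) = -s^4 - 4*s^3 + 34*s^2 + 196*s - 705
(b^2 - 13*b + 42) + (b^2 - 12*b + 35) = 2*b^2 - 25*b + 77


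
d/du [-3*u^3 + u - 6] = 1 - 9*u^2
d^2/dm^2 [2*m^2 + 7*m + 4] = 4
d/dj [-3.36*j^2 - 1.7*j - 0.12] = -6.72*j - 1.7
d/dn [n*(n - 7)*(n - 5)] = 3*n^2 - 24*n + 35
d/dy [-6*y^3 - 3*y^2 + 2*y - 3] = -18*y^2 - 6*y + 2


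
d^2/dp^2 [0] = 0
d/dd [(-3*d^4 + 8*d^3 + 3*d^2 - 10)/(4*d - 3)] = 2*(-18*d^4 + 50*d^3 - 30*d^2 - 9*d + 20)/(16*d^2 - 24*d + 9)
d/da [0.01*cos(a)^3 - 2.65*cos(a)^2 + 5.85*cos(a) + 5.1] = (-0.03*cos(a)^2 + 5.3*cos(a) - 5.85)*sin(a)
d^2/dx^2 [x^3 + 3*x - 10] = 6*x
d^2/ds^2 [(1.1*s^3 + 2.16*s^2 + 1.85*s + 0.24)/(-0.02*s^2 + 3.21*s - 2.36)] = (-1.30104260698261e-18*s^5 + 4.44089209850063e-16*s^4 - 22.844004*s^3 + 50.610096*s^2 - 36.142992*s - 57.013704)/(8.0e-6*s^6 - 0.003852*s^5 + 0.621078*s^4 - 33.985233*s^3 + 73.287204*s^2 - 53.635248*s + 13.144256)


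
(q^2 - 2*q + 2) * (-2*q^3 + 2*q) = -2*q^5 + 4*q^4 - 2*q^3 - 4*q^2 + 4*q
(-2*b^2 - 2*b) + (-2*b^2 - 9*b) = -4*b^2 - 11*b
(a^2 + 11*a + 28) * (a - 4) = a^3 + 7*a^2 - 16*a - 112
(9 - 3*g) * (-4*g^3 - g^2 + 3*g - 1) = 12*g^4 - 33*g^3 - 18*g^2 + 30*g - 9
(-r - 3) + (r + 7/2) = 1/2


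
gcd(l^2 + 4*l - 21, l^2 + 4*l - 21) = l^2 + 4*l - 21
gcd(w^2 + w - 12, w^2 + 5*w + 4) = w + 4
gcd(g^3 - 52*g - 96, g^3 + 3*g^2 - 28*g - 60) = g^2 + 8*g + 12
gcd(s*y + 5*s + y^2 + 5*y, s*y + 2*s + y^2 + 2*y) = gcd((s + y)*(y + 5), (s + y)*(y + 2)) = s + y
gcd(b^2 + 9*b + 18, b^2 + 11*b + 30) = b + 6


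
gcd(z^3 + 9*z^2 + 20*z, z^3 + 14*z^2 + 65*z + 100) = z^2 + 9*z + 20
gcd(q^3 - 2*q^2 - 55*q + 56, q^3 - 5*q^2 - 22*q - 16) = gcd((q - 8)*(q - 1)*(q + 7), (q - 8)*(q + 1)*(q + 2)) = q - 8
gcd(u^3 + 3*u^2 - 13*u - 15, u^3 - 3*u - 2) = u + 1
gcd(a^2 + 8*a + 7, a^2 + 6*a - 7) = a + 7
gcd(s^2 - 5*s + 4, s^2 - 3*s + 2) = s - 1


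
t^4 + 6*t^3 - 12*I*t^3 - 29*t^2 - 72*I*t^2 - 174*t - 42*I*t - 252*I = (t + 6)*(t - 7*I)*(t - 6*I)*(t + I)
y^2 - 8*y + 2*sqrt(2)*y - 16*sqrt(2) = (y - 8)*(y + 2*sqrt(2))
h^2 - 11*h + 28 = (h - 7)*(h - 4)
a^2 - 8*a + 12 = (a - 6)*(a - 2)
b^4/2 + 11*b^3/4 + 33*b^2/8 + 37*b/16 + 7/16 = (b/2 + 1/4)*(b + 1/2)*(b + 1)*(b + 7/2)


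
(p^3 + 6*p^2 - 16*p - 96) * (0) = 0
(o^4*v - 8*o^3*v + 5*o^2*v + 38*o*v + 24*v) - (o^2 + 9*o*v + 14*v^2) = o^4*v - 8*o^3*v + 5*o^2*v - o^2 + 29*o*v - 14*v^2 + 24*v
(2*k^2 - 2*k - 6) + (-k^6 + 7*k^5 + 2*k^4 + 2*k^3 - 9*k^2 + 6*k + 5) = -k^6 + 7*k^5 + 2*k^4 + 2*k^3 - 7*k^2 + 4*k - 1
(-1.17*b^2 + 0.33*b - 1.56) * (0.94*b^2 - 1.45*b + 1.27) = -1.0998*b^4 + 2.0067*b^3 - 3.4308*b^2 + 2.6811*b - 1.9812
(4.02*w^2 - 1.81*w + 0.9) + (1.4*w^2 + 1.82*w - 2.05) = 5.42*w^2 + 0.01*w - 1.15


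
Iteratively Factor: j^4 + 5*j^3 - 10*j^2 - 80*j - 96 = (j + 3)*(j^3 + 2*j^2 - 16*j - 32) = (j - 4)*(j + 3)*(j^2 + 6*j + 8) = (j - 4)*(j + 3)*(j + 4)*(j + 2)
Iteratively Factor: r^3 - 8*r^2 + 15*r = (r - 5)*(r^2 - 3*r) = r*(r - 5)*(r - 3)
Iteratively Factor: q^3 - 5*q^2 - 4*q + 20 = (q - 5)*(q^2 - 4) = (q - 5)*(q - 2)*(q + 2)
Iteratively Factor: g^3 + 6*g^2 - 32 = (g - 2)*(g^2 + 8*g + 16) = (g - 2)*(g + 4)*(g + 4)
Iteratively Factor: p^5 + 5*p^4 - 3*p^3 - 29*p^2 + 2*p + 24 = (p + 3)*(p^4 + 2*p^3 - 9*p^2 - 2*p + 8) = (p + 1)*(p + 3)*(p^3 + p^2 - 10*p + 8) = (p + 1)*(p + 3)*(p + 4)*(p^2 - 3*p + 2) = (p - 2)*(p + 1)*(p + 3)*(p + 4)*(p - 1)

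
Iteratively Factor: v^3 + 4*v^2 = (v)*(v^2 + 4*v) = v^2*(v + 4)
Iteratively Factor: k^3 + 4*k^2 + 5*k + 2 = (k + 1)*(k^2 + 3*k + 2) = (k + 1)*(k + 2)*(k + 1)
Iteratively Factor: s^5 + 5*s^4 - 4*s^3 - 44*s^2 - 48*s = (s + 2)*(s^4 + 3*s^3 - 10*s^2 - 24*s) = (s - 3)*(s + 2)*(s^3 + 6*s^2 + 8*s) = (s - 3)*(s + 2)^2*(s^2 + 4*s) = s*(s - 3)*(s + 2)^2*(s + 4)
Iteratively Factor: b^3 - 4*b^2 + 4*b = (b - 2)*(b^2 - 2*b) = b*(b - 2)*(b - 2)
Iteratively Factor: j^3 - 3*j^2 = (j - 3)*(j^2) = j*(j - 3)*(j)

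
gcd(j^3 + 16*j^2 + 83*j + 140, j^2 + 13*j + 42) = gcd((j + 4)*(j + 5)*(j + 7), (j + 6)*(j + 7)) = j + 7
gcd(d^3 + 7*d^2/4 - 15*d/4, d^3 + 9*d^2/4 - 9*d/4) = d^2 + 3*d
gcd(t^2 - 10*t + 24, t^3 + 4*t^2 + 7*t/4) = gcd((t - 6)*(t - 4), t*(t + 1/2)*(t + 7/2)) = 1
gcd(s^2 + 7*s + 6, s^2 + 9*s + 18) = s + 6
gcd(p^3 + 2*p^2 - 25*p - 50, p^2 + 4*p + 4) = p + 2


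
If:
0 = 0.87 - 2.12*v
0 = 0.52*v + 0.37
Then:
No Solution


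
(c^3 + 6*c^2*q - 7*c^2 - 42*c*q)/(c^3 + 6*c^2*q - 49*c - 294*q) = c/(c + 7)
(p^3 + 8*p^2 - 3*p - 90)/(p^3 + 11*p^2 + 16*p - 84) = (p^2 + 2*p - 15)/(p^2 + 5*p - 14)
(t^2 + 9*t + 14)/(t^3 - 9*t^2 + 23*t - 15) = (t^2 + 9*t + 14)/(t^3 - 9*t^2 + 23*t - 15)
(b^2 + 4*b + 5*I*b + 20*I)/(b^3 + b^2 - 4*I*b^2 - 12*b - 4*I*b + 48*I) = (b + 5*I)/(b^2 - b*(3 + 4*I) + 12*I)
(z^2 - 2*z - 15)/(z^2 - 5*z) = (z + 3)/z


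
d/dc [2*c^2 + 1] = 4*c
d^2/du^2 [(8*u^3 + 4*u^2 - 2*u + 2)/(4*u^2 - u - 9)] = 16*(35*u^3 + 93*u^2 + 213*u + 52)/(64*u^6 - 48*u^5 - 420*u^4 + 215*u^3 + 945*u^2 - 243*u - 729)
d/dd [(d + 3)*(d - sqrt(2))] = 2*d - sqrt(2) + 3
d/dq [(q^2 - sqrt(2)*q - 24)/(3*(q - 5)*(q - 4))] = (-9*q^2 + sqrt(2)*q^2 + 88*q - 216 - 20*sqrt(2))/(3*(q^4 - 18*q^3 + 121*q^2 - 360*q + 400))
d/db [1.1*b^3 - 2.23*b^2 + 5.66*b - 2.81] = 3.3*b^2 - 4.46*b + 5.66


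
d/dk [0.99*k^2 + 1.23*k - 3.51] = 1.98*k + 1.23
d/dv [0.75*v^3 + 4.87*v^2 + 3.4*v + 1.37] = 2.25*v^2 + 9.74*v + 3.4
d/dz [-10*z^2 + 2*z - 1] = 2 - 20*z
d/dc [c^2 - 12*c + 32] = 2*c - 12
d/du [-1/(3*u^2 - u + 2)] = (6*u - 1)/(3*u^2 - u + 2)^2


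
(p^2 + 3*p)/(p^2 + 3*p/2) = 2*(p + 3)/(2*p + 3)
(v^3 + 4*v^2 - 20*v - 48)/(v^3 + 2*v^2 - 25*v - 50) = (v^2 + 2*v - 24)/(v^2 - 25)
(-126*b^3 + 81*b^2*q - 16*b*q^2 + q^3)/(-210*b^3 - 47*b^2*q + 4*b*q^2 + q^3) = (18*b^2 - 9*b*q + q^2)/(30*b^2 + 11*b*q + q^2)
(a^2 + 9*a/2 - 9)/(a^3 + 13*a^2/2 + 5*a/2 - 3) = (2*a - 3)/(2*a^2 + a - 1)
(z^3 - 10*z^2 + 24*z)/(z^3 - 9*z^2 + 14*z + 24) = z/(z + 1)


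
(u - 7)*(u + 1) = u^2 - 6*u - 7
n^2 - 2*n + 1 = (n - 1)^2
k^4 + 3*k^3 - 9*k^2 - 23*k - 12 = (k - 3)*(k + 1)^2*(k + 4)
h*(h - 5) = h^2 - 5*h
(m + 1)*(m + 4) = m^2 + 5*m + 4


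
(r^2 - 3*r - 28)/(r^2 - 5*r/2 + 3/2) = 2*(r^2 - 3*r - 28)/(2*r^2 - 5*r + 3)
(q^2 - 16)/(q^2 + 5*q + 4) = (q - 4)/(q + 1)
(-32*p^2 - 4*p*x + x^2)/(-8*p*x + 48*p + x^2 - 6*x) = (4*p + x)/(x - 6)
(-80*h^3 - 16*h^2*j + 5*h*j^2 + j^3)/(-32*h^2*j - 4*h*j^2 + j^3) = (20*h^2 - h*j - j^2)/(j*(8*h - j))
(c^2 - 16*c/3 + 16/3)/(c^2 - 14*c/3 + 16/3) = (3*c^2 - 16*c + 16)/(3*c^2 - 14*c + 16)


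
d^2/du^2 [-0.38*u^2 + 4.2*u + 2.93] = -0.760000000000000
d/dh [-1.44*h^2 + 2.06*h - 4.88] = 2.06 - 2.88*h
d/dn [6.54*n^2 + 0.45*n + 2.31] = 13.08*n + 0.45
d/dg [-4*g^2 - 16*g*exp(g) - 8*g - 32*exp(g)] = -16*g*exp(g) - 8*g - 48*exp(g) - 8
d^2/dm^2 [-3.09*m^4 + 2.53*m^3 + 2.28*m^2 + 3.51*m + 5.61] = -37.08*m^2 + 15.18*m + 4.56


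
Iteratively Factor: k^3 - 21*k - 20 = (k + 1)*(k^2 - k - 20) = (k - 5)*(k + 1)*(k + 4)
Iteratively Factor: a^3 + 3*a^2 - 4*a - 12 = (a - 2)*(a^2 + 5*a + 6) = (a - 2)*(a + 3)*(a + 2)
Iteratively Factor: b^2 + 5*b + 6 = (b + 3)*(b + 2)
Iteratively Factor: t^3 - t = (t)*(t^2 - 1) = t*(t + 1)*(t - 1)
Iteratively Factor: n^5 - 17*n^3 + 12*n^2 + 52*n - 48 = (n + 2)*(n^4 - 2*n^3 - 13*n^2 + 38*n - 24) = (n - 1)*(n + 2)*(n^3 - n^2 - 14*n + 24) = (n - 1)*(n + 2)*(n + 4)*(n^2 - 5*n + 6) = (n - 2)*(n - 1)*(n + 2)*(n + 4)*(n - 3)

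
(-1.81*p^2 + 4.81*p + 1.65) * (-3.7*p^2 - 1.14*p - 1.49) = 6.697*p^4 - 15.7336*p^3 - 8.8915*p^2 - 9.0479*p - 2.4585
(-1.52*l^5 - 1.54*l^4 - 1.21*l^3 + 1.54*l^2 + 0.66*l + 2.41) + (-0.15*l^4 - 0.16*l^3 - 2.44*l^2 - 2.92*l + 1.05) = -1.52*l^5 - 1.69*l^4 - 1.37*l^3 - 0.9*l^2 - 2.26*l + 3.46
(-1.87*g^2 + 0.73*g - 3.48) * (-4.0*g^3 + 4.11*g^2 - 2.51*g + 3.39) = 7.48*g^5 - 10.6057*g^4 + 21.614*g^3 - 22.4744*g^2 + 11.2095*g - 11.7972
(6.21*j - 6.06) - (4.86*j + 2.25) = 1.35*j - 8.31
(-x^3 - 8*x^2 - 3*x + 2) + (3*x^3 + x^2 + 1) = 2*x^3 - 7*x^2 - 3*x + 3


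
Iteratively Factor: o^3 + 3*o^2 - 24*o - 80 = (o + 4)*(o^2 - o - 20) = (o - 5)*(o + 4)*(o + 4)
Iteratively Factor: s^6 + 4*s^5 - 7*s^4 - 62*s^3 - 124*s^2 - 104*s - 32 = (s + 1)*(s^5 + 3*s^4 - 10*s^3 - 52*s^2 - 72*s - 32) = (s + 1)*(s + 2)*(s^4 + s^3 - 12*s^2 - 28*s - 16) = (s + 1)*(s + 2)^2*(s^3 - s^2 - 10*s - 8) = (s - 4)*(s + 1)*(s + 2)^2*(s^2 + 3*s + 2) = (s - 4)*(s + 1)^2*(s + 2)^2*(s + 2)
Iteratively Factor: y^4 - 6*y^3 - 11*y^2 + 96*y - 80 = (y + 4)*(y^3 - 10*y^2 + 29*y - 20) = (y - 5)*(y + 4)*(y^2 - 5*y + 4) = (y - 5)*(y - 1)*(y + 4)*(y - 4)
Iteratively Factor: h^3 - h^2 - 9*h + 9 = (h + 3)*(h^2 - 4*h + 3) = (h - 1)*(h + 3)*(h - 3)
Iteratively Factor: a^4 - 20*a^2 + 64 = (a + 2)*(a^3 - 2*a^2 - 16*a + 32) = (a - 2)*(a + 2)*(a^2 - 16) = (a - 4)*(a - 2)*(a + 2)*(a + 4)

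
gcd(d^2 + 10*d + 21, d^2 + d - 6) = d + 3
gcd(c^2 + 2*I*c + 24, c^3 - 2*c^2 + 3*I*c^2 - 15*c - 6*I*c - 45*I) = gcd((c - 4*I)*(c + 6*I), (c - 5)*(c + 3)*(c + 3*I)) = 1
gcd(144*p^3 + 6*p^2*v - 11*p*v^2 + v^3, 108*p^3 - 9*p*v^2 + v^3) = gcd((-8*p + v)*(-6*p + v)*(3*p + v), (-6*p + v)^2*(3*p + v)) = 18*p^2 + 3*p*v - v^2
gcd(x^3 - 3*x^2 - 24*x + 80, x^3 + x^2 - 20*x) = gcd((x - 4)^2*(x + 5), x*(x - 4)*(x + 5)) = x^2 + x - 20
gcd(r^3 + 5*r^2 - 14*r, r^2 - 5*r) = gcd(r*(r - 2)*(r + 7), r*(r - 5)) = r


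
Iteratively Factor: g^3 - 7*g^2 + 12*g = (g)*(g^2 - 7*g + 12) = g*(g - 3)*(g - 4)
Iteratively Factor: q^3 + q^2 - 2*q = (q - 1)*(q^2 + 2*q) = (q - 1)*(q + 2)*(q)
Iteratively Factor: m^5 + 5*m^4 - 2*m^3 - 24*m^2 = (m + 3)*(m^4 + 2*m^3 - 8*m^2) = (m - 2)*(m + 3)*(m^3 + 4*m^2) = (m - 2)*(m + 3)*(m + 4)*(m^2) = m*(m - 2)*(m + 3)*(m + 4)*(m)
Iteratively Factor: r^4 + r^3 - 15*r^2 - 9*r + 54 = (r - 2)*(r^3 + 3*r^2 - 9*r - 27) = (r - 2)*(r + 3)*(r^2 - 9) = (r - 2)*(r + 3)^2*(r - 3)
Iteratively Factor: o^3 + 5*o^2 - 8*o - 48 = (o + 4)*(o^2 + o - 12) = (o - 3)*(o + 4)*(o + 4)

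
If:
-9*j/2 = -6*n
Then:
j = 4*n/3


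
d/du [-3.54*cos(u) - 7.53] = 3.54*sin(u)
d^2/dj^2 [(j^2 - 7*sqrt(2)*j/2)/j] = 0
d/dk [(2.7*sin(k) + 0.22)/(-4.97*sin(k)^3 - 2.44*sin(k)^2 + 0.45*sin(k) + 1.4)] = (26.838*sin(k)^3 + 9.8682*sin(k)^2 + 1.0736*sin(k) + 3.681)*cos(k)/(24.7009*sin(k)^6 + 24.2536*sin(k)^5 + 1.4806*sin(k)^4 - 16.112*sin(k)^3 - 6.6295*sin(k)^2 + 1.26*sin(k) + 1.96)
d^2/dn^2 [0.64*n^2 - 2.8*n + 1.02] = 1.28000000000000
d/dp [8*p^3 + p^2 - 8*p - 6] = 24*p^2 + 2*p - 8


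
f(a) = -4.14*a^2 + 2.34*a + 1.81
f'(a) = 2.34 - 8.28*a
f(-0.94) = -4.05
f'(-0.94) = 10.12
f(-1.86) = -16.87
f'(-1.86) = 17.74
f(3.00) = -28.43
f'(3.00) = -22.50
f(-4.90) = -109.06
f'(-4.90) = 42.91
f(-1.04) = -5.10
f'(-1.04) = 10.95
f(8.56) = -281.51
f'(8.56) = -68.54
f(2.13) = -11.99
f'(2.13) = -15.30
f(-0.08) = 1.60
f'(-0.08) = 3.00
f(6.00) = -133.19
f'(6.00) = -47.34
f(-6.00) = -161.27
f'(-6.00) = 52.02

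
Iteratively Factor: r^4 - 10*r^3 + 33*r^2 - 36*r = (r - 3)*(r^3 - 7*r^2 + 12*r) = (r - 3)^2*(r^2 - 4*r) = (r - 4)*(r - 3)^2*(r)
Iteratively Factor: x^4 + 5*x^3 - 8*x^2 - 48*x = (x - 3)*(x^3 + 8*x^2 + 16*x) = (x - 3)*(x + 4)*(x^2 + 4*x) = (x - 3)*(x + 4)^2*(x)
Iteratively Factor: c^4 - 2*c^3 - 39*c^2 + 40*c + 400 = (c - 5)*(c^3 + 3*c^2 - 24*c - 80) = (c - 5)^2*(c^2 + 8*c + 16) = (c - 5)^2*(c + 4)*(c + 4)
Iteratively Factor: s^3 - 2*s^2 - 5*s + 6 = (s - 3)*(s^2 + s - 2) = (s - 3)*(s + 2)*(s - 1)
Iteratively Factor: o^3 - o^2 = (o)*(o^2 - o) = o*(o - 1)*(o)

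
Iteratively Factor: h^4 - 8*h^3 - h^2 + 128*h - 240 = (h - 3)*(h^3 - 5*h^2 - 16*h + 80) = (h - 3)*(h + 4)*(h^2 - 9*h + 20) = (h - 5)*(h - 3)*(h + 4)*(h - 4)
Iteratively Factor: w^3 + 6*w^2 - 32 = (w - 2)*(w^2 + 8*w + 16) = (w - 2)*(w + 4)*(w + 4)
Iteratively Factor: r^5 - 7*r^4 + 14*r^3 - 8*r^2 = (r - 1)*(r^4 - 6*r^3 + 8*r^2) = r*(r - 1)*(r^3 - 6*r^2 + 8*r) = r^2*(r - 1)*(r^2 - 6*r + 8) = r^2*(r - 4)*(r - 1)*(r - 2)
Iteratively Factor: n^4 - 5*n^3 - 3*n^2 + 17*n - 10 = (n - 1)*(n^3 - 4*n^2 - 7*n + 10) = (n - 1)*(n + 2)*(n^2 - 6*n + 5) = (n - 5)*(n - 1)*(n + 2)*(n - 1)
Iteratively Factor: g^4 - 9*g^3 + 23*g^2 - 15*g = (g - 1)*(g^3 - 8*g^2 + 15*g) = g*(g - 1)*(g^2 - 8*g + 15) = g*(g - 3)*(g - 1)*(g - 5)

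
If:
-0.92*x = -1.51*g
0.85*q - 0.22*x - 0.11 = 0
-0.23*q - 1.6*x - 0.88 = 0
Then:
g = -0.33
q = -0.01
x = -0.55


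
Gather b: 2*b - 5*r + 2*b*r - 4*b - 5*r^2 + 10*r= b*(2*r - 2) - 5*r^2 + 5*r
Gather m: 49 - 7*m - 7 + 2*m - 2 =40 - 5*m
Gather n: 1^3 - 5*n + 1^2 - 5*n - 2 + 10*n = 0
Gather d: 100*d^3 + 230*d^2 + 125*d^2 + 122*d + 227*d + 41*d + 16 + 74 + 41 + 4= 100*d^3 + 355*d^2 + 390*d + 135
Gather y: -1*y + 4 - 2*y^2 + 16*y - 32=-2*y^2 + 15*y - 28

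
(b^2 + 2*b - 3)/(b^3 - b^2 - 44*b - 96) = (b - 1)/(b^2 - 4*b - 32)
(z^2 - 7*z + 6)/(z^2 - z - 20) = (-z^2 + 7*z - 6)/(-z^2 + z + 20)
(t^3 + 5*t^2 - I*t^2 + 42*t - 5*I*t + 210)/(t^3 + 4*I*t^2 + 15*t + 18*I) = (t^2 + t*(5 - 7*I) - 35*I)/(t^2 - 2*I*t + 3)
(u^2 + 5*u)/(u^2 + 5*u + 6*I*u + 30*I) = u/(u + 6*I)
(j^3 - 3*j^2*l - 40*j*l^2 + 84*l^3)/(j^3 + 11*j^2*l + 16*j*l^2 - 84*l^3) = (j - 7*l)/(j + 7*l)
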